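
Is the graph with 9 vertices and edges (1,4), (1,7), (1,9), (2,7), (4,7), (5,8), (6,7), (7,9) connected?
No, it has 3 components: {1, 2, 4, 6, 7, 9}, {3}, {5, 8}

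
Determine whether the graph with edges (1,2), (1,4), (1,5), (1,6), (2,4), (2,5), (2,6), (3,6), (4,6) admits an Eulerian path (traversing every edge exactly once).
Yes (the graph is connected and exactly 2 vertices have odd degree: {3, 4}; any Eulerian path must start and end at those)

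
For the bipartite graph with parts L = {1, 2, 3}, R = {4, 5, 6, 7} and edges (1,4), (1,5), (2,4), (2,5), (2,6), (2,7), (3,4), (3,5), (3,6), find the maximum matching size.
3 (matching: (1,5), (2,7), (3,6); upper bound min(|L|,|R|) = min(3,4) = 3)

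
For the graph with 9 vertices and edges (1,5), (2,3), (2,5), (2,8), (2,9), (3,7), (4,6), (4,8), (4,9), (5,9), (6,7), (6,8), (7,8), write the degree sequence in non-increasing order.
[4, 4, 3, 3, 3, 3, 3, 2, 1] (degrees: deg(1)=1, deg(2)=4, deg(3)=2, deg(4)=3, deg(5)=3, deg(6)=3, deg(7)=3, deg(8)=4, deg(9)=3)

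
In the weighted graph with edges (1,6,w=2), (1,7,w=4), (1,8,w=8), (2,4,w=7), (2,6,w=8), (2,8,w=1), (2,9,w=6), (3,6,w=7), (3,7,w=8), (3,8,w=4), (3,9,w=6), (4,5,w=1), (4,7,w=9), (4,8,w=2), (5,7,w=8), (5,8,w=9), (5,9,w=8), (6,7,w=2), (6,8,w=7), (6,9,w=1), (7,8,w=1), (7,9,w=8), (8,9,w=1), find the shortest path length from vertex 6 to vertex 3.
6 (path: 6 -> 9 -> 8 -> 3; weights 1 + 1 + 4 = 6)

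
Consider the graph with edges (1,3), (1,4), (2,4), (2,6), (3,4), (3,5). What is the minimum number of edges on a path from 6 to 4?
2 (path: 6 -> 2 -> 4, 2 edges)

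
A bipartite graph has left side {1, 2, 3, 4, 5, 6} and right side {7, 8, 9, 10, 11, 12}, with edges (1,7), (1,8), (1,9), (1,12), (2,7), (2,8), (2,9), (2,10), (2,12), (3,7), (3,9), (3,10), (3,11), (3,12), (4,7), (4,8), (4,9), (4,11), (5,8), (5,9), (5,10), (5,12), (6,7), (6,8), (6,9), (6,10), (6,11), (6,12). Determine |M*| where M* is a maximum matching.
6 (matching: (1,12), (2,10), (3,11), (4,9), (5,8), (6,7); upper bound min(|L|,|R|) = min(6,6) = 6)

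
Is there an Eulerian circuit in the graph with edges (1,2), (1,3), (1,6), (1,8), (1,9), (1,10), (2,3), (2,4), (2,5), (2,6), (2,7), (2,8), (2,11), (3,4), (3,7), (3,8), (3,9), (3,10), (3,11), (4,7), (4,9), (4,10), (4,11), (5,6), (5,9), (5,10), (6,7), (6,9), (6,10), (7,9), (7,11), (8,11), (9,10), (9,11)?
Yes (the graph is connected and all 11 vertices have even degree)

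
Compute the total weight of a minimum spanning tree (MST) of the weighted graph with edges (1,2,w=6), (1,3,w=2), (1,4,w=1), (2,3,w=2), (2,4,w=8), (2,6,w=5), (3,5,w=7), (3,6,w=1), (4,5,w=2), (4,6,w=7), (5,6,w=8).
8 (MST edges: (1,3,w=2), (1,4,w=1), (2,3,w=2), (3,6,w=1), (4,5,w=2); sum of weights 2 + 1 + 2 + 1 + 2 = 8)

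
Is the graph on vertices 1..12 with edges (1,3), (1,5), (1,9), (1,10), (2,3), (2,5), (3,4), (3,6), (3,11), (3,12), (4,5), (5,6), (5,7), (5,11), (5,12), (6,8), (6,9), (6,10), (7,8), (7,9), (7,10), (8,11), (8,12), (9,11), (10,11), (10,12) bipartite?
Yes. Partition: {1, 2, 4, 6, 7, 11, 12}, {3, 5, 8, 9, 10}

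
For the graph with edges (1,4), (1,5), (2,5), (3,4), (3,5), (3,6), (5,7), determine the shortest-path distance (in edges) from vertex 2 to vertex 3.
2 (path: 2 -> 5 -> 3, 2 edges)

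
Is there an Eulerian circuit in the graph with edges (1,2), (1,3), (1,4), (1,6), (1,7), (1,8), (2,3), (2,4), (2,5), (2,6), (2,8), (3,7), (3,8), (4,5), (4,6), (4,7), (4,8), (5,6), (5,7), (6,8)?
No (2 vertices have odd degree: {6, 8}; Eulerian circuit requires 0)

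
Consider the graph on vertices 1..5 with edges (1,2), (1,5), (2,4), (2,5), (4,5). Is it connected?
No, it has 2 components: {1, 2, 4, 5}, {3}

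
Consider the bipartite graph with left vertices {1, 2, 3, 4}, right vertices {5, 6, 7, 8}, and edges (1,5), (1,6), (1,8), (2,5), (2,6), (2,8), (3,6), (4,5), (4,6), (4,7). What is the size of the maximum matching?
4 (matching: (1,8), (2,5), (3,6), (4,7); upper bound min(|L|,|R|) = min(4,4) = 4)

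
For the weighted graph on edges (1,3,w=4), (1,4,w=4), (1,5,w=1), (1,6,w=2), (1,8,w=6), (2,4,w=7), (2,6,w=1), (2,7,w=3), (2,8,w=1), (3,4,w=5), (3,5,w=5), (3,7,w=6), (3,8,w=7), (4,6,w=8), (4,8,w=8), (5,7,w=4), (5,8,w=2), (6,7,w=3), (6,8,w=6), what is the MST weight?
16 (MST edges: (1,3,w=4), (1,4,w=4), (1,5,w=1), (1,6,w=2), (2,6,w=1), (2,7,w=3), (2,8,w=1); sum of weights 4 + 4 + 1 + 2 + 1 + 3 + 1 = 16)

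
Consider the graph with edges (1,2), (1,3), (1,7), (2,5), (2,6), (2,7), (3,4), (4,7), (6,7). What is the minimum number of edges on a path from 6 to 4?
2 (path: 6 -> 7 -> 4, 2 edges)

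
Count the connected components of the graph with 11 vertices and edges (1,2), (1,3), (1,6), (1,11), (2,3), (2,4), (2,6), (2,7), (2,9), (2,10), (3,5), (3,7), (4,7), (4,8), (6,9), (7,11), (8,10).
1 (components: {1, 2, 3, 4, 5, 6, 7, 8, 9, 10, 11})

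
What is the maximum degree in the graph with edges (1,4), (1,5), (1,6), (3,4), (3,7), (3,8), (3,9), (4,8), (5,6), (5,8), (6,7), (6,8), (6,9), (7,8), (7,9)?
5 (attained at vertices 6, 8)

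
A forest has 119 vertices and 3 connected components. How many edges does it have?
116 (Each of the 3 component trees on V_i vertices has V_i - 1 edges; summing gives V - C = 119 - 3 = 116)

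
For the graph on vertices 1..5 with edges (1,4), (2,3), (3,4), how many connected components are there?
2 (components: {1, 2, 3, 4}, {5})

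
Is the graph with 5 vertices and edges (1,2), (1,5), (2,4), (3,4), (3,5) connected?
Yes (BFS from 1 visits [1, 2, 5, 4, 3] — all 5 vertices reached)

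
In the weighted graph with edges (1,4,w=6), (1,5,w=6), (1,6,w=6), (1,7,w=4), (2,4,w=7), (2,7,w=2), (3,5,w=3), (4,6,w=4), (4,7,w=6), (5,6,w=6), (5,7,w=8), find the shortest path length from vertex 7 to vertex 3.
11 (path: 7 -> 5 -> 3; weights 8 + 3 = 11)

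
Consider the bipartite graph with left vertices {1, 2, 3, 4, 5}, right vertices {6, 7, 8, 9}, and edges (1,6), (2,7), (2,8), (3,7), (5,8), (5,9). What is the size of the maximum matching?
4 (matching: (1,6), (2,8), (3,7), (5,9); upper bound min(|L|,|R|) = min(5,4) = 4)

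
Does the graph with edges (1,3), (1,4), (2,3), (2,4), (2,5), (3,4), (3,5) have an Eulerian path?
Yes (the graph is connected and exactly 2 vertices have odd degree: {2, 4}; any Eulerian path must start and end at those)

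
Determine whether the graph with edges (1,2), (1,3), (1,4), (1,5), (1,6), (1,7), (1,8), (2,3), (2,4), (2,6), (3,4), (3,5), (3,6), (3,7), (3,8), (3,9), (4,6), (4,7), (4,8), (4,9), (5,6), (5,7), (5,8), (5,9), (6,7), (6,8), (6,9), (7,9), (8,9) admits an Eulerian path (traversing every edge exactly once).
Yes (the graph is connected and exactly 2 vertices have odd degree: {1, 4}; any Eulerian path must start and end at those)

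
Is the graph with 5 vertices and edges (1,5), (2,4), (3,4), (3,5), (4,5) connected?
Yes (BFS from 1 visits [1, 5, 3, 4, 2] — all 5 vertices reached)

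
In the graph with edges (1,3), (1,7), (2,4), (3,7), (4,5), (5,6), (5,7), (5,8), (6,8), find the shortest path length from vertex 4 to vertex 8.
2 (path: 4 -> 5 -> 8, 2 edges)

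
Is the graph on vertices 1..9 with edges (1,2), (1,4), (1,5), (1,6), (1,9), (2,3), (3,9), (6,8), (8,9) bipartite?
Yes. Partition: {1, 3, 7, 8}, {2, 4, 5, 6, 9}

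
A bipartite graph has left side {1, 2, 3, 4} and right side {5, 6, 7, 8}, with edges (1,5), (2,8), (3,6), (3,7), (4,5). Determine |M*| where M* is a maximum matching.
3 (matching: (1,5), (2,8), (3,7); upper bound min(|L|,|R|) = min(4,4) = 4)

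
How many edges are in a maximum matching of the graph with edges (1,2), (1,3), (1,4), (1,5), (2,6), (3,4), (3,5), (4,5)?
3 (matching: (1,5), (2,6), (3,4); upper bound floor(n/2) = floor(6/2) = 3)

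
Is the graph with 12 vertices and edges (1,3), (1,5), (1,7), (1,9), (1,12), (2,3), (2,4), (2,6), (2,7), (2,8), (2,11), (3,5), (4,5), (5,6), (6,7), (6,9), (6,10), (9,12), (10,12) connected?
Yes (BFS from 1 visits [1, 3, 5, 7, 9, 12, 2, 4, 6, 10, 8, 11] — all 12 vertices reached)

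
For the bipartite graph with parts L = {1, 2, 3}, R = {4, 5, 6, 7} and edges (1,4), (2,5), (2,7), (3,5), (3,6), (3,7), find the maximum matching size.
3 (matching: (1,4), (2,7), (3,6); upper bound min(|L|,|R|) = min(3,4) = 3)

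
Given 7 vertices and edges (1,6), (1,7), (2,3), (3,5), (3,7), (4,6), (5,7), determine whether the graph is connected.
Yes (BFS from 1 visits [1, 6, 7, 4, 3, 5, 2] — all 7 vertices reached)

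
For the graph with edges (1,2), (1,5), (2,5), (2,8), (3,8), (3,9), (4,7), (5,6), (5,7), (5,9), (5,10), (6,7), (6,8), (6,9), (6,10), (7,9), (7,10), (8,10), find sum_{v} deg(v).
36 (handshake: sum of degrees = 2|E| = 2 x 18 = 36)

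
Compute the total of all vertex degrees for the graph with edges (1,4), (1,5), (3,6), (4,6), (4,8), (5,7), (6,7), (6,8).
16 (handshake: sum of degrees = 2|E| = 2 x 8 = 16)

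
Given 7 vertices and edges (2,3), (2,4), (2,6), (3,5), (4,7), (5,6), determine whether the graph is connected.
No, it has 2 components: {1}, {2, 3, 4, 5, 6, 7}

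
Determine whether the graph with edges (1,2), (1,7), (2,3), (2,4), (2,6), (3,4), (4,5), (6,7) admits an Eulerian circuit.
No (2 vertices have odd degree: {4, 5}; Eulerian circuit requires 0)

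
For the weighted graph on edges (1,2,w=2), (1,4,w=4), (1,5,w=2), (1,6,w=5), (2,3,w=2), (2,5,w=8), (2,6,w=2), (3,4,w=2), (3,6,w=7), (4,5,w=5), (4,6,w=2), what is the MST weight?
10 (MST edges: (1,2,w=2), (1,5,w=2), (2,3,w=2), (2,6,w=2), (3,4,w=2); sum of weights 2 + 2 + 2 + 2 + 2 = 10)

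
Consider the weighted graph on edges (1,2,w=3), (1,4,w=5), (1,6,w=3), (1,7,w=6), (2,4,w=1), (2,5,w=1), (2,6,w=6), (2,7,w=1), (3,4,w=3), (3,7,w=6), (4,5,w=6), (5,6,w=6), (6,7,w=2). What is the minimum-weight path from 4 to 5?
2 (path: 4 -> 2 -> 5; weights 1 + 1 = 2)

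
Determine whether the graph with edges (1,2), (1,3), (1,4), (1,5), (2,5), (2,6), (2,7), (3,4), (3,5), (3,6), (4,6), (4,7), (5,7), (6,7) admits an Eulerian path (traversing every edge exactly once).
Yes — and in fact it has an Eulerian circuit (the graph is connected and all 7 vertices have even degree)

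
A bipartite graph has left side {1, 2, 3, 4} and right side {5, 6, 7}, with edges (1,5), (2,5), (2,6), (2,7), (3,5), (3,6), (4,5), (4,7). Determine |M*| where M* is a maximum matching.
3 (matching: (1,5), (2,7), (3,6); upper bound min(|L|,|R|) = min(4,3) = 3)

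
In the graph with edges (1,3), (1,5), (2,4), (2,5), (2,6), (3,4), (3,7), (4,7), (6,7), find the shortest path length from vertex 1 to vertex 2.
2 (path: 1 -> 5 -> 2, 2 edges)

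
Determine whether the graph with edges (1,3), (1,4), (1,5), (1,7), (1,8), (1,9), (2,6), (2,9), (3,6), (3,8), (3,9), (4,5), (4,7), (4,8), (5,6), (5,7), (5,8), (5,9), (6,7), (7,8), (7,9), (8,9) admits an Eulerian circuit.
Yes (the graph is connected and all 9 vertices have even degree)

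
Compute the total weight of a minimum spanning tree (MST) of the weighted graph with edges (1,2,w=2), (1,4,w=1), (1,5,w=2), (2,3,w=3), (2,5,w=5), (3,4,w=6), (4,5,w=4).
8 (MST edges: (1,2,w=2), (1,4,w=1), (1,5,w=2), (2,3,w=3); sum of weights 2 + 1 + 2 + 3 = 8)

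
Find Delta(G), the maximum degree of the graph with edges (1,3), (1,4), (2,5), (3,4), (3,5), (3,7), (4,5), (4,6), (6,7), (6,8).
4 (attained at vertices 3, 4)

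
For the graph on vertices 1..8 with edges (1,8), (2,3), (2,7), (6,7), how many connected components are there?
4 (components: {1, 8}, {2, 3, 6, 7}, {4}, {5})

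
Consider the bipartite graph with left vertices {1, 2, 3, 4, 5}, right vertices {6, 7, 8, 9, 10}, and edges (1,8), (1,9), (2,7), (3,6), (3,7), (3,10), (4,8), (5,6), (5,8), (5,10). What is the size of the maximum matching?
5 (matching: (1,9), (2,7), (3,10), (4,8), (5,6); upper bound min(|L|,|R|) = min(5,5) = 5)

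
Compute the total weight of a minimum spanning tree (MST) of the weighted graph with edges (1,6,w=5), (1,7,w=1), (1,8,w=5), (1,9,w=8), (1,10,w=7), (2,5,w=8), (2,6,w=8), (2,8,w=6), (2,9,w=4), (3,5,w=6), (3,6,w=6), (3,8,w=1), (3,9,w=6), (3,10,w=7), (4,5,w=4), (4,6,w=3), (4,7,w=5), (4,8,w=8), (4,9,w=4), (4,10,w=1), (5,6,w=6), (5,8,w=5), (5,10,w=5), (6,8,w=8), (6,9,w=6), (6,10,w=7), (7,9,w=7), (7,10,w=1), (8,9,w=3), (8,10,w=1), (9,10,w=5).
19 (MST edges: (1,7,w=1), (2,9,w=4), (3,8,w=1), (4,5,w=4), (4,6,w=3), (4,10,w=1), (7,10,w=1), (8,9,w=3), (8,10,w=1); sum of weights 1 + 4 + 1 + 4 + 3 + 1 + 1 + 3 + 1 = 19)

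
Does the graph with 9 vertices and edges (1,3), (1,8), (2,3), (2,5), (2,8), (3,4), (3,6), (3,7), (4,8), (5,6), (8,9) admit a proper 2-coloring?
Yes. Partition: {1, 2, 4, 6, 7, 9}, {3, 5, 8}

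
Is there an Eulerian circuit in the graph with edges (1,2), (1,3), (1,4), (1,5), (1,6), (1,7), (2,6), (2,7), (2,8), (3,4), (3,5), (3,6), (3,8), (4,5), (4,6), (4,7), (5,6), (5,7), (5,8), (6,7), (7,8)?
No (2 vertices have odd degree: {3, 4}; Eulerian circuit requires 0)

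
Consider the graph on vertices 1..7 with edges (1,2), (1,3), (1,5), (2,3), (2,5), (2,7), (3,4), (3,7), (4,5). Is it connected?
No, it has 2 components: {1, 2, 3, 4, 5, 7}, {6}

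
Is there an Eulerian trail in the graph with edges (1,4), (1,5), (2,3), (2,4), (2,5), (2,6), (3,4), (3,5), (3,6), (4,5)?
Yes — and in fact it has an Eulerian circuit (the graph is connected and all 6 vertices have even degree)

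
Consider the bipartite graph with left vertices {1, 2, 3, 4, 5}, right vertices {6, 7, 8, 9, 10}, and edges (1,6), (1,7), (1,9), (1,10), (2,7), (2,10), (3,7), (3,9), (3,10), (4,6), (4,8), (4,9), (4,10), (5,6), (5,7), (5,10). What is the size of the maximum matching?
5 (matching: (1,10), (2,7), (3,9), (4,8), (5,6); upper bound min(|L|,|R|) = min(5,5) = 5)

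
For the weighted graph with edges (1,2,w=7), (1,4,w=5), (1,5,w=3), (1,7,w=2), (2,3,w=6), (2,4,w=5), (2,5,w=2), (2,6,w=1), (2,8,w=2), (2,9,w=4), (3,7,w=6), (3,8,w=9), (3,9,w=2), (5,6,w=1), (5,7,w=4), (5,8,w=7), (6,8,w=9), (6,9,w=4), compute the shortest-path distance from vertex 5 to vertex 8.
4 (path: 5 -> 2 -> 8; weights 2 + 2 = 4)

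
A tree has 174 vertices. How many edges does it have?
173 (A tree on V vertices has V - 1 edges, so 174 - 1 = 173)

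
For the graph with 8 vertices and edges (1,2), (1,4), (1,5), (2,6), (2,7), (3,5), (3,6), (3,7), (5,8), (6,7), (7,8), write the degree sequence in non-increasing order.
[4, 3, 3, 3, 3, 3, 2, 1] (degrees: deg(1)=3, deg(2)=3, deg(3)=3, deg(4)=1, deg(5)=3, deg(6)=3, deg(7)=4, deg(8)=2)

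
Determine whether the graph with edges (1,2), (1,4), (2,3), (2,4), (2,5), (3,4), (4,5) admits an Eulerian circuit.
Yes (the graph is connected and all 5 vertices have even degree)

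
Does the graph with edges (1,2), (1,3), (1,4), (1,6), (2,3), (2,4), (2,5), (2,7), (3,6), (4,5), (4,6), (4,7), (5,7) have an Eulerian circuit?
No (6 vertices have odd degree: {2, 3, 4, 5, 6, 7}; Eulerian circuit requires 0)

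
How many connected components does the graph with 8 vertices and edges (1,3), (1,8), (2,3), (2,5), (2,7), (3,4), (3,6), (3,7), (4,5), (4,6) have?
1 (components: {1, 2, 3, 4, 5, 6, 7, 8})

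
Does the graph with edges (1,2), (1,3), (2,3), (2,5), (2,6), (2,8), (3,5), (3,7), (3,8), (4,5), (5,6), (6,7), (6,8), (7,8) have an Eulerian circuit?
No (4 vertices have odd degree: {2, 3, 4, 7}; Eulerian circuit requires 0)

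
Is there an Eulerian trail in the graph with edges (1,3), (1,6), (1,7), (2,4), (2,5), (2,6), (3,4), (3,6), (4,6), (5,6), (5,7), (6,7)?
No (6 vertices have odd degree: {1, 2, 3, 4, 5, 7}; Eulerian path requires 0 or 2)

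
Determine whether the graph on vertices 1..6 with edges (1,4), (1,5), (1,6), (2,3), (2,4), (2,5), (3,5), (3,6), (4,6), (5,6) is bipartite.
No (odd cycle of length 3: 5 -> 1 -> 6 -> 5)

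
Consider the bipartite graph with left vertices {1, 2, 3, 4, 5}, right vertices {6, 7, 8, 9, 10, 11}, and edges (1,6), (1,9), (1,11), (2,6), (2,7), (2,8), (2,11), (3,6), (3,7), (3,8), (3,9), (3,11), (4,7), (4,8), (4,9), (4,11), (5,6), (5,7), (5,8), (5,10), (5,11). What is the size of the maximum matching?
5 (matching: (1,11), (2,8), (3,9), (4,7), (5,10); upper bound min(|L|,|R|) = min(5,6) = 5)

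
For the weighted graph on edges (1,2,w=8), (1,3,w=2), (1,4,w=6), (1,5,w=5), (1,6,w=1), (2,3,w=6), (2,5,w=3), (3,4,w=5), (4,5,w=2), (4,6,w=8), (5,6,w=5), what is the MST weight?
13 (MST edges: (1,3,w=2), (1,5,w=5), (1,6,w=1), (2,5,w=3), (4,5,w=2); sum of weights 2 + 5 + 1 + 3 + 2 = 13)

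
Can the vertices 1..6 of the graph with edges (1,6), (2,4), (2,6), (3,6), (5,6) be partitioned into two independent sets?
Yes. Partition: {1, 2, 3, 5}, {4, 6}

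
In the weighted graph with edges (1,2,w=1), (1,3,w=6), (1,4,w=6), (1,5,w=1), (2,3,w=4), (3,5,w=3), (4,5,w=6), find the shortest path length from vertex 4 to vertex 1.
6 (path: 4 -> 1; weights 6 = 6)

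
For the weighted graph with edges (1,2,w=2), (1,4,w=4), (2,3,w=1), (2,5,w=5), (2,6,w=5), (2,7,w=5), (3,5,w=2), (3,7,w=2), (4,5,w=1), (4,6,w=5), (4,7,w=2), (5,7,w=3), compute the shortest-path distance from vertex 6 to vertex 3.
6 (path: 6 -> 2 -> 3; weights 5 + 1 = 6)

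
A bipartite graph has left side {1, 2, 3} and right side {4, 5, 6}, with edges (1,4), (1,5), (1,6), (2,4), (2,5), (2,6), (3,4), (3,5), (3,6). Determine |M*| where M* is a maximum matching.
3 (matching: (1,6), (2,5), (3,4); upper bound min(|L|,|R|) = min(3,3) = 3)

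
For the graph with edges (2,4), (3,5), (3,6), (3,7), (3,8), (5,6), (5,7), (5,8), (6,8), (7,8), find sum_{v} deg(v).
20 (handshake: sum of degrees = 2|E| = 2 x 10 = 20)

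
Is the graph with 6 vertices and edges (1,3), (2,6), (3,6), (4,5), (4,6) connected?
Yes (BFS from 1 visits [1, 3, 6, 2, 4, 5] — all 6 vertices reached)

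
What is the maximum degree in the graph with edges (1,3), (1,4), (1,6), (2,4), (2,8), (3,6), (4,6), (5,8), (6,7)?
4 (attained at vertex 6)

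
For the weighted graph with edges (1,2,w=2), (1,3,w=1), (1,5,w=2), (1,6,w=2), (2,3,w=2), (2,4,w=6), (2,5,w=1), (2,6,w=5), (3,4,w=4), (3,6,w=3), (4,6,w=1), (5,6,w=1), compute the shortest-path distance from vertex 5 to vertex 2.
1 (path: 5 -> 2; weights 1 = 1)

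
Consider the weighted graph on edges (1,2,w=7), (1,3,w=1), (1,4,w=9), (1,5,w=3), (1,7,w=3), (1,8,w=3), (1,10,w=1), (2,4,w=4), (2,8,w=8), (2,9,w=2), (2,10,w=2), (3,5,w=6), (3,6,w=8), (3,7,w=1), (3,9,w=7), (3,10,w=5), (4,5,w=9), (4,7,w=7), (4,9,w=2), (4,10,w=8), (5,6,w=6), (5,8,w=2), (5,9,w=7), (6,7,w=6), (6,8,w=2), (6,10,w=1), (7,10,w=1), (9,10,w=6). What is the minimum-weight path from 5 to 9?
7 (path: 5 -> 9; weights 7 = 7)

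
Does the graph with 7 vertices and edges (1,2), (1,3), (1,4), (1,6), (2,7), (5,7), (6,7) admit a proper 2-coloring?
Yes. Partition: {1, 7}, {2, 3, 4, 5, 6}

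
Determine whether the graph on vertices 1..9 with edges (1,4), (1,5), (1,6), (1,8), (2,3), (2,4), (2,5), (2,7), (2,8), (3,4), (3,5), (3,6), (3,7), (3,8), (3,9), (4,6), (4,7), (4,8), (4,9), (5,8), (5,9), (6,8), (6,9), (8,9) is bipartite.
No (odd cycle of length 3: 4 -> 1 -> 6 -> 4)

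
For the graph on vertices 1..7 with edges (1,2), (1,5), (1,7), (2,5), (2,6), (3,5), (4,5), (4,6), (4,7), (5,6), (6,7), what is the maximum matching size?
3 (matching: (1,7), (2,6), (3,5); upper bound floor(n/2) = floor(7/2) = 3)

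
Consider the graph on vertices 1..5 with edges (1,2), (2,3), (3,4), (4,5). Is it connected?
Yes (BFS from 1 visits [1, 2, 3, 4, 5] — all 5 vertices reached)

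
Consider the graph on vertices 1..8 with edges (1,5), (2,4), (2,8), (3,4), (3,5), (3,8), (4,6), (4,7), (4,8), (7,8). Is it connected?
Yes (BFS from 1 visits [1, 5, 3, 4, 8, 2, 6, 7] — all 8 vertices reached)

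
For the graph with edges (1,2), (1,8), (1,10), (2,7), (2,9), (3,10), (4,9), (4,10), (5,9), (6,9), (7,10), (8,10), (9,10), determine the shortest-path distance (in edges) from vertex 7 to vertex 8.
2 (path: 7 -> 10 -> 8, 2 edges)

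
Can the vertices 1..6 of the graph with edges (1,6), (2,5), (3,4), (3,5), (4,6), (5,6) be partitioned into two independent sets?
Yes. Partition: {1, 4, 5}, {2, 3, 6}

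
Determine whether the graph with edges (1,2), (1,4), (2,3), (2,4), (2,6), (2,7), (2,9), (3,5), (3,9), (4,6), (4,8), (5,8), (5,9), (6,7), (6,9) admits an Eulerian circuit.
No (2 vertices have odd degree: {3, 5}; Eulerian circuit requires 0)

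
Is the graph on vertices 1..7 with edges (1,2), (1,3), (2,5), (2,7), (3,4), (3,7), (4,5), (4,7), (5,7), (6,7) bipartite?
No (odd cycle of length 5: 7 -> 2 -> 1 -> 3 -> 4 -> 7)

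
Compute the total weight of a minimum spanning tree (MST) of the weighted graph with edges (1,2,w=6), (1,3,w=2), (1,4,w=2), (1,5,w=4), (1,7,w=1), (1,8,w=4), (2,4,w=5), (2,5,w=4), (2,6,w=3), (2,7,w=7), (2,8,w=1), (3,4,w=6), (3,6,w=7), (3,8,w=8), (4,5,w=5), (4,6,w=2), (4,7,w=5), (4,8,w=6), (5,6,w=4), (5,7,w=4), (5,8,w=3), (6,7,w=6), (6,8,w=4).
14 (MST edges: (1,3,w=2), (1,4,w=2), (1,7,w=1), (2,6,w=3), (2,8,w=1), (4,6,w=2), (5,8,w=3); sum of weights 2 + 2 + 1 + 3 + 1 + 2 + 3 = 14)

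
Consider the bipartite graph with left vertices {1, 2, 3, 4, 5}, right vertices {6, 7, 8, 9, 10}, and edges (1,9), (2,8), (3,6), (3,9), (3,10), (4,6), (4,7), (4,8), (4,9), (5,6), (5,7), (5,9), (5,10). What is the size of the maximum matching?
5 (matching: (1,9), (2,8), (3,10), (4,7), (5,6); upper bound min(|L|,|R|) = min(5,5) = 5)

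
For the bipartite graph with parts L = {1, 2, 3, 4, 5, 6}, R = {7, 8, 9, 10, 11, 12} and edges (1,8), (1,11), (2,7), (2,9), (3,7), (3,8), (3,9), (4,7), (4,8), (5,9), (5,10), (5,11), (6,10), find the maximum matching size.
5 (matching: (1,11), (2,9), (3,8), (4,7), (5,10); upper bound min(|L|,|R|) = min(6,6) = 6)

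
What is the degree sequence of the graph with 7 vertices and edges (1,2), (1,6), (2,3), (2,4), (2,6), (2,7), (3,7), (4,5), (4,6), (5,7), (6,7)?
[5, 4, 4, 3, 2, 2, 2] (degrees: deg(1)=2, deg(2)=5, deg(3)=2, deg(4)=3, deg(5)=2, deg(6)=4, deg(7)=4)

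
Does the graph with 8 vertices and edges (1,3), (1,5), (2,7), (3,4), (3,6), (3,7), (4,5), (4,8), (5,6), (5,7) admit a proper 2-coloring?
Yes. Partition: {1, 4, 6, 7}, {2, 3, 5, 8}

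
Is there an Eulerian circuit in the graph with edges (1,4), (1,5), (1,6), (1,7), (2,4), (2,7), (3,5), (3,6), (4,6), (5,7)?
No (4 vertices have odd degree: {4, 5, 6, 7}; Eulerian circuit requires 0)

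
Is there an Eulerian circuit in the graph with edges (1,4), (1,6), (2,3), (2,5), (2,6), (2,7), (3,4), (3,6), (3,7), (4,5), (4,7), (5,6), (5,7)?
Yes (the graph is connected and all 7 vertices have even degree)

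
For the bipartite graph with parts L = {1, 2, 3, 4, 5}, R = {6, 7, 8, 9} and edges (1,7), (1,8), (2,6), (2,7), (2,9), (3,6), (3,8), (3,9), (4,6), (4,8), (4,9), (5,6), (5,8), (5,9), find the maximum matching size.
4 (matching: (1,8), (2,7), (3,9), (4,6); upper bound min(|L|,|R|) = min(5,4) = 4)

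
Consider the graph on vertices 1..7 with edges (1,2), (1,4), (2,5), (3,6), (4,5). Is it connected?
No, it has 3 components: {1, 2, 4, 5}, {3, 6}, {7}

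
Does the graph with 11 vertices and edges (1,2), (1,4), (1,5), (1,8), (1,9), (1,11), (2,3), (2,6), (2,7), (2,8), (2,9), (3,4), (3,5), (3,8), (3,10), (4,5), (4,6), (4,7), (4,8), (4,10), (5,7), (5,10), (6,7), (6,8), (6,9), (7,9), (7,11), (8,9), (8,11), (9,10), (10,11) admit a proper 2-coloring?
No (odd cycle of length 3: 4 -> 1 -> 8 -> 4)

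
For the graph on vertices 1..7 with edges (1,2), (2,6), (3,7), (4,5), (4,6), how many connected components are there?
2 (components: {1, 2, 4, 5, 6}, {3, 7})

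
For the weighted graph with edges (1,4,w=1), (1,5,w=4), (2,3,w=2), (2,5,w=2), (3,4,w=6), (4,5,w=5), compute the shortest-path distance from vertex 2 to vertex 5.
2 (path: 2 -> 5; weights 2 = 2)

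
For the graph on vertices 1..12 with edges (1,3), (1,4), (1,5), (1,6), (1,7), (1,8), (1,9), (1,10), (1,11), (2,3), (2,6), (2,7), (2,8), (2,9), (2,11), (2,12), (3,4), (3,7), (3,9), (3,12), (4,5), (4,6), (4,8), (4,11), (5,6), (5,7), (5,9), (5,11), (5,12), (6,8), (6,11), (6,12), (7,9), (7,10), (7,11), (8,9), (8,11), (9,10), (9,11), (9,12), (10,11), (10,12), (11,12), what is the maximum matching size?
6 (matching: (1,6), (2,12), (3,9), (4,8), (5,11), (7,10); upper bound floor(n/2) = floor(12/2) = 6)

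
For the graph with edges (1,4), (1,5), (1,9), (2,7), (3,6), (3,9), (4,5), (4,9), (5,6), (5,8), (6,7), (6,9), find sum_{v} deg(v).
24 (handshake: sum of degrees = 2|E| = 2 x 12 = 24)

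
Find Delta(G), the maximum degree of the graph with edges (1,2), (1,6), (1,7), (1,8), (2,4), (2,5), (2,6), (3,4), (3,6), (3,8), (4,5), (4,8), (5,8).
4 (attained at vertices 1, 2, 4, 8)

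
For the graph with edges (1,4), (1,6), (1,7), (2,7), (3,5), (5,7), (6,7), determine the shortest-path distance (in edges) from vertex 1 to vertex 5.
2 (path: 1 -> 7 -> 5, 2 edges)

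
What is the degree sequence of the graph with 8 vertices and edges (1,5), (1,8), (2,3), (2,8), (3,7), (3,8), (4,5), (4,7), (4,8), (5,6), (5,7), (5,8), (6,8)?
[6, 5, 3, 3, 3, 2, 2, 2] (degrees: deg(1)=2, deg(2)=2, deg(3)=3, deg(4)=3, deg(5)=5, deg(6)=2, deg(7)=3, deg(8)=6)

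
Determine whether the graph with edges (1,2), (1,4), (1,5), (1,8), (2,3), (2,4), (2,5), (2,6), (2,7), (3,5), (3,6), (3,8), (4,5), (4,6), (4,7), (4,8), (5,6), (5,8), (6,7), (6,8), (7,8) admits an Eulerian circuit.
Yes (the graph is connected and all 8 vertices have even degree)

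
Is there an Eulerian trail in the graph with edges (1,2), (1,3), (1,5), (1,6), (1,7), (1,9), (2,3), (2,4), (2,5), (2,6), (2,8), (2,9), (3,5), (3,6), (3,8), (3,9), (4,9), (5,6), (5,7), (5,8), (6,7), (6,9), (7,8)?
Yes (the graph is connected and exactly 2 vertices have odd degree: {2, 9}; any Eulerian path must start and end at those)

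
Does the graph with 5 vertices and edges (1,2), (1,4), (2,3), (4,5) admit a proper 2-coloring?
Yes. Partition: {1, 3, 5}, {2, 4}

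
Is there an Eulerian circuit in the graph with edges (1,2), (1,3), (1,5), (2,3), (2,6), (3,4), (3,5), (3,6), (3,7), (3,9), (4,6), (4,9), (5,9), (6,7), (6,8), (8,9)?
No (6 vertices have odd degree: {1, 2, 3, 4, 5, 6}; Eulerian circuit requires 0)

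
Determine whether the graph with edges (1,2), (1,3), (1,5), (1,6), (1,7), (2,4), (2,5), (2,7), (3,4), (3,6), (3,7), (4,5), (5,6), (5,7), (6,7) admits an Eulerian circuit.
No (4 vertices have odd degree: {1, 4, 5, 7}; Eulerian circuit requires 0)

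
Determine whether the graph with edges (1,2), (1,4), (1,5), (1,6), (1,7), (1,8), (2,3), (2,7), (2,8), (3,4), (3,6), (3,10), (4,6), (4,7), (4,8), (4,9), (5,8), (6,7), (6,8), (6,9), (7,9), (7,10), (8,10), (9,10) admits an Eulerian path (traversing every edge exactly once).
Yes — and in fact it has an Eulerian circuit (the graph is connected and all 10 vertices have even degree)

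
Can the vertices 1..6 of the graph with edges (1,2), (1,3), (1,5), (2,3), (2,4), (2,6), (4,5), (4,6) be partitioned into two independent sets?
No (odd cycle of length 3: 2 -> 1 -> 3 -> 2)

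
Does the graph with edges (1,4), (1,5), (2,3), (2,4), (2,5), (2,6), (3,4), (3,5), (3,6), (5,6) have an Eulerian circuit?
No (2 vertices have odd degree: {4, 6}; Eulerian circuit requires 0)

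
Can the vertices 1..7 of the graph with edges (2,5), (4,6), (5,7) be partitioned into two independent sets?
Yes. Partition: {1, 2, 3, 4, 7}, {5, 6}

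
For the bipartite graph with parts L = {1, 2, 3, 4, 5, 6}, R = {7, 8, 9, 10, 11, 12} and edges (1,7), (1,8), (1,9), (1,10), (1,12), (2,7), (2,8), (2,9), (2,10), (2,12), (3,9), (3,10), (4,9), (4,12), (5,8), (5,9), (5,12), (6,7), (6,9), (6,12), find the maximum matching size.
5 (matching: (1,12), (2,10), (3,9), (5,8), (6,7); upper bound min(|L|,|R|) = min(6,6) = 6)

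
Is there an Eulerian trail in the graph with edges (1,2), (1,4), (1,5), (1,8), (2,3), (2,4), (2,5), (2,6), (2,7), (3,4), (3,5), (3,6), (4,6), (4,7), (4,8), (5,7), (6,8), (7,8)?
Yes — and in fact it has an Eulerian circuit (the graph is connected and all 8 vertices have even degree)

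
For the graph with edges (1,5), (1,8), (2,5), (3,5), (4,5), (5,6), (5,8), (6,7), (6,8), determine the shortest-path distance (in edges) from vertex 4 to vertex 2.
2 (path: 4 -> 5 -> 2, 2 edges)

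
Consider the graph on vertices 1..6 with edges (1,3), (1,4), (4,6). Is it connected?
No, it has 3 components: {1, 3, 4, 6}, {2}, {5}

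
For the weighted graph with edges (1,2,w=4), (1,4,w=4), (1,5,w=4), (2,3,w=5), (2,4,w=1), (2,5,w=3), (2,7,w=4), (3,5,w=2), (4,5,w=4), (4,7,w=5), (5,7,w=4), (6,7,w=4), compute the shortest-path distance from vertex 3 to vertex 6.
10 (path: 3 -> 5 -> 7 -> 6; weights 2 + 4 + 4 = 10)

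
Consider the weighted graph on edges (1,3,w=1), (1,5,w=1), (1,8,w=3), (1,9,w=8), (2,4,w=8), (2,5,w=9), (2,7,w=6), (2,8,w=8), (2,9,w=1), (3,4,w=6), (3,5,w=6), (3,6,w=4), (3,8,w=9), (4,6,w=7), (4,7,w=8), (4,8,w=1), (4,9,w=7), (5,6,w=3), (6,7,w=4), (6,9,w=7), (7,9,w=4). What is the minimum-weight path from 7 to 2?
5 (path: 7 -> 9 -> 2; weights 4 + 1 = 5)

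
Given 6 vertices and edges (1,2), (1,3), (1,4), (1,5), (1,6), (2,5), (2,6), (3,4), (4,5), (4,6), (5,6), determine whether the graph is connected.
Yes (BFS from 1 visits [1, 2, 3, 4, 5, 6] — all 6 vertices reached)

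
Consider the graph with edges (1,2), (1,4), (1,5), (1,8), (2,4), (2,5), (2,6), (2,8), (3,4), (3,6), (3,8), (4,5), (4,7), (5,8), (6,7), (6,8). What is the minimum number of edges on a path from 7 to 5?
2 (path: 7 -> 4 -> 5, 2 edges)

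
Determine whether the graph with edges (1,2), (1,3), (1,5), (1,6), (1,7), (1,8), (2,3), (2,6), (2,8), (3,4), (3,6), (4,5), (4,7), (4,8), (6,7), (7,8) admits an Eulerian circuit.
Yes (the graph is connected and all 8 vertices have even degree)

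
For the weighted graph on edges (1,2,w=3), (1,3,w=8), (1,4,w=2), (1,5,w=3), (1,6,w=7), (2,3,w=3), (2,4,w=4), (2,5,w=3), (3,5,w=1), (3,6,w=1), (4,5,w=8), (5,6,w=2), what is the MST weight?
10 (MST edges: (1,2,w=3), (1,4,w=2), (1,5,w=3), (3,5,w=1), (3,6,w=1); sum of weights 3 + 2 + 3 + 1 + 1 = 10)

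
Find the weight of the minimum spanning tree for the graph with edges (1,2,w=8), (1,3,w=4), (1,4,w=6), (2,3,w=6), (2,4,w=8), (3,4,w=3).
13 (MST edges: (1,3,w=4), (2,3,w=6), (3,4,w=3); sum of weights 4 + 6 + 3 = 13)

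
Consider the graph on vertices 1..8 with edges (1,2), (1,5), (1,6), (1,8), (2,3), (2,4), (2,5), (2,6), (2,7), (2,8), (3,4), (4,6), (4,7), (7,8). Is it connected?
Yes (BFS from 1 visits [1, 2, 5, 6, 8, 3, 4, 7] — all 8 vertices reached)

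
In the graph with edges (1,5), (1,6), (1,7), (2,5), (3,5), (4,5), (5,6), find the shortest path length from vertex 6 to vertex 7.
2 (path: 6 -> 1 -> 7, 2 edges)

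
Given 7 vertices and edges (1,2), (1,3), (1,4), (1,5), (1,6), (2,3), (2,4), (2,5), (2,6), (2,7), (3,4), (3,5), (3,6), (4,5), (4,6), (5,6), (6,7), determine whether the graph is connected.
Yes (BFS from 1 visits [1, 2, 3, 4, 5, 6, 7] — all 7 vertices reached)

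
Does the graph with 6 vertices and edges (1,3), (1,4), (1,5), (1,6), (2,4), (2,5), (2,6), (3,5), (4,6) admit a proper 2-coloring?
No (odd cycle of length 3: 5 -> 1 -> 3 -> 5)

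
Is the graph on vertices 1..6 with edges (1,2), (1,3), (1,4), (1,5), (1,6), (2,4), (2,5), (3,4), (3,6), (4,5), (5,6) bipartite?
No (odd cycle of length 3: 3 -> 1 -> 4 -> 3)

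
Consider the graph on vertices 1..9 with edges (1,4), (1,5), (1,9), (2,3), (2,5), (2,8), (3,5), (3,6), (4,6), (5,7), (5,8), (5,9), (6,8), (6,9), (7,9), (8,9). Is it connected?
Yes (BFS from 1 visits [1, 4, 5, 9, 6, 2, 3, 7, 8] — all 9 vertices reached)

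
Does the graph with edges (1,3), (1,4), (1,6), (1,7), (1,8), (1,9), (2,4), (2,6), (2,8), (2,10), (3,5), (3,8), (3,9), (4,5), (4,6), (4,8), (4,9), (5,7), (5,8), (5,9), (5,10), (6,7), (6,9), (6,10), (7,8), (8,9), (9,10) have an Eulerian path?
Yes (the graph is connected and exactly 2 vertices have odd degree: {8, 9}; any Eulerian path must start and end at those)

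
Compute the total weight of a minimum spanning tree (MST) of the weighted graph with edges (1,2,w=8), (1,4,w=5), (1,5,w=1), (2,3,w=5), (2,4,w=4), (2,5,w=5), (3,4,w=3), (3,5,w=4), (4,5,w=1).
9 (MST edges: (1,5,w=1), (2,4,w=4), (3,4,w=3), (4,5,w=1); sum of weights 1 + 4 + 3 + 1 = 9)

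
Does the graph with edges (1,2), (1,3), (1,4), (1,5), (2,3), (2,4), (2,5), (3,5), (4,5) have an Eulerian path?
Yes (the graph is connected and exactly 2 vertices have odd degree: {3, 4}; any Eulerian path must start and end at those)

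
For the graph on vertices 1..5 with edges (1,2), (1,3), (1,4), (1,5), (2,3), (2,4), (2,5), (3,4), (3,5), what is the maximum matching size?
2 (matching: (1,5), (2,4); upper bound floor(n/2) = floor(5/2) = 2)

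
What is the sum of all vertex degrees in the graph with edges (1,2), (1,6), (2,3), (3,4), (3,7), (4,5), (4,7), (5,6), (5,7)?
18 (handshake: sum of degrees = 2|E| = 2 x 9 = 18)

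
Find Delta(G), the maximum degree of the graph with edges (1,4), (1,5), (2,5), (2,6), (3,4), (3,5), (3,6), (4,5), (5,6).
5 (attained at vertex 5)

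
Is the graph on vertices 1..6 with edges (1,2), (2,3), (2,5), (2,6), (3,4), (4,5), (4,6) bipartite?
Yes. Partition: {1, 3, 5, 6}, {2, 4}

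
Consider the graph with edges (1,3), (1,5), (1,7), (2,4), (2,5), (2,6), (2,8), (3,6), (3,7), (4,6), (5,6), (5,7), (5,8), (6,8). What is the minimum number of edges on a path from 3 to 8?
2 (path: 3 -> 6 -> 8, 2 edges)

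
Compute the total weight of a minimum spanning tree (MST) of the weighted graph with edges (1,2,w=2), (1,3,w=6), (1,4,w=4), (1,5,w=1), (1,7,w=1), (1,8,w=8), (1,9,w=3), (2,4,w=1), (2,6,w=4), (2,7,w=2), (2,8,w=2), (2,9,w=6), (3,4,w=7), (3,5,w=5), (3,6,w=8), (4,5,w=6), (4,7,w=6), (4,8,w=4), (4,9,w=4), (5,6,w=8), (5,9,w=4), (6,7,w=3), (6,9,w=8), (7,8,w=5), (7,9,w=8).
18 (MST edges: (1,2,w=2), (1,5,w=1), (1,7,w=1), (1,9,w=3), (2,4,w=1), (2,8,w=2), (3,5,w=5), (6,7,w=3); sum of weights 2 + 1 + 1 + 3 + 1 + 2 + 5 + 3 = 18)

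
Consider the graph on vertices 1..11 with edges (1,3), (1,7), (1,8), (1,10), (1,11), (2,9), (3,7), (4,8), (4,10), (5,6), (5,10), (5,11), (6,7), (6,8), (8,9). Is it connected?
Yes (BFS from 1 visits [1, 3, 7, 8, 10, 11, 6, 4, 9, 5, 2] — all 11 vertices reached)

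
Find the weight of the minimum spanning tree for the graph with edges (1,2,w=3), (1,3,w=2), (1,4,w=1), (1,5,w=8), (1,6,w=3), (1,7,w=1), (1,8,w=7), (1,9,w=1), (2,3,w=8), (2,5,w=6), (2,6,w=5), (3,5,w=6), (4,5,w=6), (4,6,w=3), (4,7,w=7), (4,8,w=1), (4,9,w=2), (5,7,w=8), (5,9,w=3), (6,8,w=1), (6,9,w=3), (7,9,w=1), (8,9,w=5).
13 (MST edges: (1,2,w=3), (1,3,w=2), (1,4,w=1), (1,7,w=1), (1,9,w=1), (4,8,w=1), (5,9,w=3), (6,8,w=1); sum of weights 3 + 2 + 1 + 1 + 1 + 1 + 3 + 1 = 13)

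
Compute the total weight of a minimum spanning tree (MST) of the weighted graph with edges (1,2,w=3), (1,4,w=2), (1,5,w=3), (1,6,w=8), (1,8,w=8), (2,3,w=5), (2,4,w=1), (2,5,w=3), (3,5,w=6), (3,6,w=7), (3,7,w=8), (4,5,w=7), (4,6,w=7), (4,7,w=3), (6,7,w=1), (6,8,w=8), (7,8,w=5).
20 (MST edges: (1,4,w=2), (1,5,w=3), (2,3,w=5), (2,4,w=1), (4,7,w=3), (6,7,w=1), (7,8,w=5); sum of weights 2 + 3 + 5 + 1 + 3 + 1 + 5 = 20)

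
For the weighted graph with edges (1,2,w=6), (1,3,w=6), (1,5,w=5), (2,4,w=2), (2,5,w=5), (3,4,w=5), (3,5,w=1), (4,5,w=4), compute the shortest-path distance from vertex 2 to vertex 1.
6 (path: 2 -> 1; weights 6 = 6)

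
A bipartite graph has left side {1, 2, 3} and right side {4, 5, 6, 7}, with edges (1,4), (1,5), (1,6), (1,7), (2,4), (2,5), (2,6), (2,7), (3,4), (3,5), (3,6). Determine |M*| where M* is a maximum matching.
3 (matching: (1,7), (2,6), (3,5); upper bound min(|L|,|R|) = min(3,4) = 3)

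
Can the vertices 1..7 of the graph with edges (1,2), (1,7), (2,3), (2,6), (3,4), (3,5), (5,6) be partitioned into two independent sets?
Yes. Partition: {1, 3, 6}, {2, 4, 5, 7}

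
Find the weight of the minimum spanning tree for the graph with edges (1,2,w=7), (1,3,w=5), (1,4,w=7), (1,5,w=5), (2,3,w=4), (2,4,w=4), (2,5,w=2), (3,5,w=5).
15 (MST edges: (1,5,w=5), (2,3,w=4), (2,4,w=4), (2,5,w=2); sum of weights 5 + 4 + 4 + 2 = 15)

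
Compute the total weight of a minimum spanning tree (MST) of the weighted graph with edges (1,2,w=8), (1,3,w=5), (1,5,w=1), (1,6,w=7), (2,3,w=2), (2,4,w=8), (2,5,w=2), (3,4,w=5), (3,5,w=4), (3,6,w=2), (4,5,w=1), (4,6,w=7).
8 (MST edges: (1,5,w=1), (2,3,w=2), (2,5,w=2), (3,6,w=2), (4,5,w=1); sum of weights 1 + 2 + 2 + 2 + 1 = 8)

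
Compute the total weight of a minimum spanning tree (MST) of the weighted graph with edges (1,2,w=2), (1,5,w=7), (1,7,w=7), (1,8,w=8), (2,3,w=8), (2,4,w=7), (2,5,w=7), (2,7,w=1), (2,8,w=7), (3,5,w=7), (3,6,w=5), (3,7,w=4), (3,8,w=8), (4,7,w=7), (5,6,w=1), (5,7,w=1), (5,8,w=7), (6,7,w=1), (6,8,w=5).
21 (MST edges: (1,2,w=2), (2,4,w=7), (2,7,w=1), (3,7,w=4), (5,6,w=1), (5,7,w=1), (6,8,w=5); sum of weights 2 + 7 + 1 + 4 + 1 + 1 + 5 = 21)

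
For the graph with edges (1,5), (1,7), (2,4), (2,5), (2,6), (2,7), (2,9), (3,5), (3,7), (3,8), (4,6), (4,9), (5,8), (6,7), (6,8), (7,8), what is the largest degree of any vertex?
5 (attained at vertices 2, 7)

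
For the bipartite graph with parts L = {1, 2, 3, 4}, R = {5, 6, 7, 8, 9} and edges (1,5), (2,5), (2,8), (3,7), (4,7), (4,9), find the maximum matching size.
4 (matching: (1,5), (2,8), (3,7), (4,9); upper bound min(|L|,|R|) = min(4,5) = 4)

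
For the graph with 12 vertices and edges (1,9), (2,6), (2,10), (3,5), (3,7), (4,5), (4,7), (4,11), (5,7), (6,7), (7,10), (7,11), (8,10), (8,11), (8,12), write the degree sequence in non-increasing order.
[6, 3, 3, 3, 3, 3, 2, 2, 2, 1, 1, 1] (degrees: deg(1)=1, deg(2)=2, deg(3)=2, deg(4)=3, deg(5)=3, deg(6)=2, deg(7)=6, deg(8)=3, deg(9)=1, deg(10)=3, deg(11)=3, deg(12)=1)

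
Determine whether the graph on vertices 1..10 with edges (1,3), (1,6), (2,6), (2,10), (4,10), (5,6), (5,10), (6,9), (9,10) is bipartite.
Yes. Partition: {1, 2, 4, 5, 7, 8, 9}, {3, 6, 10}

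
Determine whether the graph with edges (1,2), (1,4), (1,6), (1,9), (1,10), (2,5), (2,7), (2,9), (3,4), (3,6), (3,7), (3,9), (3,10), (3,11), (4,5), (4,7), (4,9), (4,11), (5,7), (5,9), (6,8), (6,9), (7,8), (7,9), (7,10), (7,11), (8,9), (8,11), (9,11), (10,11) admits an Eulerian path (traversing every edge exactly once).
Yes (the graph is connected and exactly 2 vertices have odd degree: {1, 9}; any Eulerian path must start and end at those)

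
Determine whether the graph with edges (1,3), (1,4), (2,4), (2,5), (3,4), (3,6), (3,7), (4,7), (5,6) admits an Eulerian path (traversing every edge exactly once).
Yes — and in fact it has an Eulerian circuit (the graph is connected and all 7 vertices have even degree)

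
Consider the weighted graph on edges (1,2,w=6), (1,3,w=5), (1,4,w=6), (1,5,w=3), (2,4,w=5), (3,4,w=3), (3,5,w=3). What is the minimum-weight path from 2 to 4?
5 (path: 2 -> 4; weights 5 = 5)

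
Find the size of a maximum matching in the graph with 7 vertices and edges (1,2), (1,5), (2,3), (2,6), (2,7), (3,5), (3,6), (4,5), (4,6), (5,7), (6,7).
3 (matching: (1,2), (4,5), (6,7); upper bound floor(n/2) = floor(7/2) = 3)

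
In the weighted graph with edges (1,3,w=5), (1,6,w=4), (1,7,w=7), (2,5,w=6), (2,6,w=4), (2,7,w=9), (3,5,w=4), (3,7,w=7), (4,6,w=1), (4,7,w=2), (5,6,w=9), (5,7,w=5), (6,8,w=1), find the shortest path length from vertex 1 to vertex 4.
5 (path: 1 -> 6 -> 4; weights 4 + 1 = 5)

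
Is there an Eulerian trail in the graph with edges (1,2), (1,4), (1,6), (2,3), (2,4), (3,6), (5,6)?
No (4 vertices have odd degree: {1, 2, 5, 6}; Eulerian path requires 0 or 2)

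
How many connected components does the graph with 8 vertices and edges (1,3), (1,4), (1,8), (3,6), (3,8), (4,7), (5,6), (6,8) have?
2 (components: {1, 3, 4, 5, 6, 7, 8}, {2})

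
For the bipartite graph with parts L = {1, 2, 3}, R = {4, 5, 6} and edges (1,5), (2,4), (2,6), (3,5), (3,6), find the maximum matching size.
3 (matching: (1,5), (2,4), (3,6); upper bound min(|L|,|R|) = min(3,3) = 3)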